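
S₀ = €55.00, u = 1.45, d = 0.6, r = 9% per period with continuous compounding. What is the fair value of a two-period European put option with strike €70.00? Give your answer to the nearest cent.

Risk-neutral probability p = (e^0.09 − 0.6)/(1.45 − 0.6) = 0.4942/0.8500 = 0.5814
Terminal stock prices: S_uu = 115.6, S_ud = 47.85, S_dd = 19.8
Terminal payoffs (K − S): max(-45.64, 0) = 0, max(22.15, 0) = 22.15, max(50.2, 0) = 50.2
Node u (S = 79.75): V_u = e^(−0.09)·[0.5814·0.0000 + 0.4186·22.1500] = 8.4743
Node d (S = 33): V_d = e^(−0.09)·[0.5814·22.1500 + 0.4186·50.2000] = 30.9752
Node 0 (S = 55): V_0 = e^(−0.09)·[0.5814·8.4743 + 0.4186·30.9752] = 16.3535

€16.35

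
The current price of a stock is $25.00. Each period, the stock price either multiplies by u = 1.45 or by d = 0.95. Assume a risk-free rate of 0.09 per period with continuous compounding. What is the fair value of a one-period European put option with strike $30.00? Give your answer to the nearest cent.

Risk-neutral probability p = (e^0.09 − 0.95)/(1.45 − 0.95) = 0.1442/0.5000 = 0.2883
Terminal stock prices: S_u = 36.25, S_d = 23.75
Terminal payoffs (K − S): max(-6.25, 0) = 0, max(6.25, 0) = 6.25
Node 0 (S = 25): V_0 = e^(−0.09)·[0.2883·0.0000 + 0.7117·6.2500] = 4.0650

$4.07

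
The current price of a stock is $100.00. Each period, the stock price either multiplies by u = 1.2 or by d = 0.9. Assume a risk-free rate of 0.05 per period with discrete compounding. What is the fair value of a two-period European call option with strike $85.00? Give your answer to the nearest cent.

Risk-neutral probability p = (1 + 0.05 − 0.9)/(1.2 − 0.9) = 0.1500/0.3000 = 0.5000
Terminal stock prices: S_uu = 144, S_ud = 108, S_dd = 81
Terminal payoffs (S − K): max(59, 0) = 59, max(23, 0) = 23, max(-4, 0) = 0
Node u (S = 120): V_u = 1/1.05·[0.5000·59.0000 + 0.5000·23.0000] = 39.0476
Node d (S = 90): V_d = 1/1.05·[0.5000·23.0000 + 0.5000·0.0000] = 10.9524
Node 0 (S = 100): V_0 = 1/1.05·[0.5000·39.0476 + 0.5000·10.9524] = 23.8095

$23.81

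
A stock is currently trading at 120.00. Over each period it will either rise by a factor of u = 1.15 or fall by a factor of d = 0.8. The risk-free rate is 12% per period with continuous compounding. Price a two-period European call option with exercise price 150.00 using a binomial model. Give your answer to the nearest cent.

Risk-neutral probability p = (e^0.12 − 0.8)/(1.15 − 0.8) = 0.3275/0.3500 = 0.9357
Terminal stock prices: S_uu = 158.7, S_ud = 110.4, S_dd = 76.8
Terminal payoffs (S − K): max(8.7, 0) = 8.7, max(-39.6, 0) = 0, max(-73.2, 0) = 0
Node u (S = 138): V_u = e^(−0.12)·[0.9357·8.7000 + 0.0643·0.0000] = 7.2201
Node d (S = 96): V_d = e^(−0.12)·[0.9357·0.0000 + 0.0643·0.0000] = 0.0000
Node 0 (S = 120): V_0 = e^(−0.12)·[0.9357·7.2201 + 0.0643·0.0000] = 5.9919

5.99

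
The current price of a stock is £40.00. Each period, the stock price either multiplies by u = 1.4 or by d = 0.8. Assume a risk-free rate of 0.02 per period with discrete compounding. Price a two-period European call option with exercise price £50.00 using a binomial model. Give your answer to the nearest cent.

£3.67

Risk-neutral probability p = (1 + 0.02 − 0.8)/(1.4 − 0.8) = 0.2200/0.6000 = 0.3667
Terminal stock prices: S_uu = 78.4, S_ud = 44.8, S_dd = 25.6
Terminal payoffs (S − K): max(28.4, 0) = 28.4, max(-5.2, 0) = 0, max(-24.4, 0) = 0
Node u (S = 56): V_u = 1/1.02·[0.3667·28.4000 + 0.6333·0.0000] = 10.2092
Node d (S = 32): V_d = 1/1.02·[0.3667·0.0000 + 0.6333·0.0000] = 0.0000
Node 0 (S = 40): V_0 = 1/1.02·[0.3667·10.2092 + 0.6333·0.0000] = 3.6700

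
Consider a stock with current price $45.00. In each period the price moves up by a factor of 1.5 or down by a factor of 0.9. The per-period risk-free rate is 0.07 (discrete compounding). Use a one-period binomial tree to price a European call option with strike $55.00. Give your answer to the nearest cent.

$3.31

Risk-neutral probability p = (1 + 0.07 − 0.9)/(1.5 − 0.9) = 0.1700/0.6000 = 0.2833
Terminal stock prices: S_u = 67.5, S_d = 40.5
Terminal payoffs (S − K): max(12.5, 0) = 12.5, max(-14.5, 0) = 0
Node 0 (S = 45): V_0 = 1/1.07·[0.2833·12.5000 + 0.7167·0.0000] = 3.3100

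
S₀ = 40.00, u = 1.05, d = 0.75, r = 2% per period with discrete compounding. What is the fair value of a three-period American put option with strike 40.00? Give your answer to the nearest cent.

Risk-neutral probability p = (1 + 0.02 − 0.75)/(1.05 − 0.75) = 0.2700/0.3000 = 0.9000
Terminal stock prices: S_uuu = 46.31, S_uud = 33.08, S_udd = 23.62, S_ddd = 16.88
Terminal payoffs (K − S): max(-6.305, 0) = 0, max(6.925, 0) = 6.925, max(16.38, 0) = 16.38, max(23.12, 0) = 23.12
Node uu (S = 44.1): continuation = 1/1.02·[0.9000·0.0000 + 0.1000·6.9250] = 0.6789; exercise value = 0.0000 ≤ continuation, so V_uu = 0.6789
Node ud (S = 31.5): continuation = 1/1.02·[0.9000·6.9250 + 0.1000·16.3750] = 7.7157; exercise value = 8.5000 > continuation, so V_ud = 8.5000 (exercise)
Node dd (S = 22.5): continuation = 1/1.02·[0.9000·16.3750 + 0.1000·23.1250] = 16.7157; exercise value = 17.5000 > continuation, so V_dd = 17.5000 (exercise)
Node u (S = 42): continuation = 1/1.02·[0.9000·0.6789 + 0.1000·8.5000] = 1.4324; exercise value = 0.0000 ≤ continuation, so V_u = 1.4324
Node d (S = 30): continuation = 1/1.02·[0.9000·8.5000 + 0.1000·17.5000] = 9.2157; exercise value = 10.0000 > continuation, so V_d = 10.0000 (exercise)
Node 0 (S = 40): continuation = 1/1.02·[0.9000·1.4324 + 0.1000·10.0000] = 2.2443; exercise value = 0.0000 ≤ continuation, so V_0 = 2.2443

2.24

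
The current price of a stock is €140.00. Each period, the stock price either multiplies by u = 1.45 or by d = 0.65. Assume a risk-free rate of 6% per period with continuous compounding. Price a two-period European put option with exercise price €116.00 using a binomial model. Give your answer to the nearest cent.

Risk-neutral probability p = (e^0.06 − 0.65)/(1.45 − 0.65) = 0.4118/0.8000 = 0.5148
Terminal stock prices: S_uu = 294.4, S_ud = 132, S_dd = 59.15
Terminal payoffs (K − S): max(-178.4, 0) = 0, max(-15.95, 0) = 0, max(56.85, 0) = 56.85
Node u (S = 203): V_u = e^(−0.06)·[0.5148·0.0000 + 0.4852·0.0000] = 0.0000
Node d (S = 91): V_d = e^(−0.06)·[0.5148·0.0000 + 0.4852·56.8500] = 25.9775
Node 0 (S = 140): V_0 = e^(−0.06)·[0.5148·0.0000 + 0.4852·25.9775] = 11.8704

€11.87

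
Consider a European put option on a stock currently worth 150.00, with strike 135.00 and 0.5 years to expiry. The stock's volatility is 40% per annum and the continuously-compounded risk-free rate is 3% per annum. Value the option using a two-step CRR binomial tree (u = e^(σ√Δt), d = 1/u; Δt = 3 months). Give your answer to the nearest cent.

9.57

CRR parameters: u = e^(σ√Δt) = e^(0.4·√0.25) = 1.2214, d = 1/u = 0.8187
Per-period rate: rΔt = 0.03·0.25 = 0.0075, so R = e^0.0075 = 1.0075
Risk-neutral probability p = (e^0.0075 − 0.8187)/(1.2214 − 0.8187) = 0.1888/0.4027 = 0.4689
Terminal stock prices: S_uu = 223.8, S_ud = 150, S_dd = 100.5
Terminal payoffs (K − S): max(-88.77, 0) = 0, max(-15, 0) = 0, max(34.45, 0) = 34.45
Node u (S = 183.2): V_u = e^(−0.0075)·[0.4689·0.0000 + 0.5311·0.0000] = 0.0000
Node d (S = 122.8): V_d = e^(−0.0075)·[0.4689·0.0000 + 0.5311·34.4520] = 18.1620
Node 0 (S = 150): V_0 = e^(−0.0075)·[0.4689·0.0000 + 0.5311·18.1620] = 9.5745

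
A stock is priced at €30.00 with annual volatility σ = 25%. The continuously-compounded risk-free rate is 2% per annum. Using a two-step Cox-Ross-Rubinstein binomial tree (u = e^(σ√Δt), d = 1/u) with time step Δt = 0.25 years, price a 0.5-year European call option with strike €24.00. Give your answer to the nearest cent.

CRR parameters: u = e^(σ√Δt) = e^(0.25·√0.25) = 1.1331, d = 1/u = 0.8825
Per-period rate: rΔt = 0.02·0.25 = 0.005, so R = e^0.005 = 1.0050
Risk-neutral probability p = (e^0.005 − 0.8825)/(1.1331 − 0.8825) = 0.1225/0.2507 = 0.4888
Terminal stock prices: S_uu = 38.52, S_ud = 30, S_dd = 23.36
Terminal payoffs (S − K): max(14.52, 0) = 14.52, max(6, 0) = 6, max(-0.636, 0) = 0
Node u (S = 33.99): V_u = e^(−0.005)·[0.4888·14.5208 + 0.5112·6.0000] = 10.1142
Node d (S = 26.47): V_d = e^(−0.005)·[0.4888·6.0000 + 0.5112·0.0000] = 2.9181
Node 0 (S = 30): V_0 = e^(−0.005)·[0.4888·10.1142 + 0.5112·2.9181] = 6.4034

€6.40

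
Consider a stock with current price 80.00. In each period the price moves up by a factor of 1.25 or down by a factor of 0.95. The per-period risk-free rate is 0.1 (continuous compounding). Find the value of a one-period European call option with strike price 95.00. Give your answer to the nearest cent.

Risk-neutral probability p = (e^0.1 − 0.95)/(1.25 − 0.95) = 0.1552/0.3000 = 0.5172
Terminal stock prices: S_u = 100, S_d = 76
Terminal payoffs (S − K): max(5, 0) = 5, max(-19, 0) = 0
Node 0 (S = 80): V_0 = e^(−0.1)·[0.5172·5.0000 + 0.4828·0.0000] = 2.3401

2.34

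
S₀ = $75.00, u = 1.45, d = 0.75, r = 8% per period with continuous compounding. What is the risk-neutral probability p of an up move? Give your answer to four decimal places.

p = 0.4761

Risk-neutral probability p = (e^0.08 − 0.75)/(1.45 − 0.75) = 0.3333/0.7000 = 0.4761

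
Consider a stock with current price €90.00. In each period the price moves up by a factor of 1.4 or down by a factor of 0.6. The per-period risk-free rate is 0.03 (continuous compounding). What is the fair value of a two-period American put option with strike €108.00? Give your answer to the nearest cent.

Risk-neutral probability p = (e^0.03 − 0.6)/(1.4 − 0.6) = 0.4305/0.8000 = 0.5381
Terminal stock prices: S_uu = 176.4, S_ud = 75.6, S_dd = 32.4
Terminal payoffs (K − S): max(-68.4, 0) = 0, max(32.4, 0) = 32.4, max(75.6, 0) = 75.6
Node u (S = 126): continuation = e^(−0.03)·[0.5381·0.0000 + 0.4619·32.4000] = 14.5243; exercise value = 0.0000 ≤ continuation, so V_u = 14.5243
Node d (S = 54): continuation = e^(−0.03)·[0.5381·32.4000 + 0.4619·75.6000] = 50.8081; exercise value = 54.0000 > continuation, so V_d = 54.0000 (exercise)
Node 0 (S = 90): continuation = e^(−0.03)·[0.5381·14.5243 + 0.4619·54.0000] = 31.7912; exercise value = 18.0000 ≤ continuation, so V_0 = 31.7912

€31.79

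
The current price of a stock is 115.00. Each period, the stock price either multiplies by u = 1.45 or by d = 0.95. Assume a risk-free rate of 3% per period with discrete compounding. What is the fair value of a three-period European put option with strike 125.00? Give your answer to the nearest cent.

Risk-neutral probability p = (1 + 0.03 − 0.95)/(1.45 − 0.95) = 0.0800/0.5000 = 0.1600
Terminal stock prices: S_uuu = 350.6, S_uud = 229.7, S_udd = 150.5, S_ddd = 98.6
Terminal payoffs (K − S): max(-225.6, 0) = 0, max(-104.7, 0) = 0, max(-25.49, 0) = 0, max(26.4, 0) = 26.4
Node uu (S = 241.8): V_uu = 1/1.03·[0.1600·0.0000 + 0.8400·0.0000] = 0.0000
Node ud (S = 158.4): V_ud = 1/1.03·[0.1600·0.0000 + 0.8400·0.0000] = 0.0000
Node dd (S = 103.8): V_dd = 1/1.03·[0.1600·0.0000 + 0.8400·26.4019] = 21.5316
Node u (S = 166.8): V_u = 1/1.03·[0.1600·0.0000 + 0.8400·0.0000] = 0.0000
Node d (S = 109.2): V_d = 1/1.03·[0.1600·0.0000 + 0.8400·21.5316] = 17.5598
Node 0 (S = 115): V_0 = 1/1.03·[0.1600·0.0000 + 0.8400·17.5598] = 14.3206

14.32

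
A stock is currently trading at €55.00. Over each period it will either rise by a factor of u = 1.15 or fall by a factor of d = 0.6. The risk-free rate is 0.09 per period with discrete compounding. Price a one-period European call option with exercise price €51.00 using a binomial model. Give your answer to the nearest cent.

Risk-neutral probability p = (1 + 0.09 − 0.6)/(1.15 − 0.6) = 0.4900/0.5500 = 0.8909
Terminal stock prices: S_u = 63.25, S_d = 33
Terminal payoffs (S − K): max(12.25, 0) = 12.25, max(-18, 0) = 0
Node 0 (S = 55): V_0 = 1/1.09·[0.8909·12.2500 + 0.1091·0.0000] = 10.0125

€10.01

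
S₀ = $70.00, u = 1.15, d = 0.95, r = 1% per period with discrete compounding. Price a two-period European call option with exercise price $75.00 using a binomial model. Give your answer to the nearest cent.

Risk-neutral probability p = (1 + 0.01 − 0.95)/(1.15 − 0.95) = 0.0600/0.2000 = 0.3000
Terminal stock prices: S_uu = 92.57, S_ud = 76.47, S_dd = 63.17
Terminal payoffs (S − K): max(17.57, 0) = 17.57, max(1.475, 0) = 1.475, max(-11.83, 0) = 0
Node u (S = 80.5): V_u = 1/1.01·[0.3000·17.5750 + 0.7000·1.4750] = 6.2426
Node d (S = 66.5): V_d = 1/1.01·[0.3000·1.4750 + 0.7000·0.0000] = 0.4381
Node 0 (S = 70): V_0 = 1/1.01·[0.3000·6.2426 + 0.7000·0.4381] = 2.1579

$2.16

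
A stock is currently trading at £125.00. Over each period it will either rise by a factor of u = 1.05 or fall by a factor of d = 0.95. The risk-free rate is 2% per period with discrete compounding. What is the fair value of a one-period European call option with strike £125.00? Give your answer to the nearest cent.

£4.29

Risk-neutral probability p = (1 + 0.02 − 0.95)/(1.05 − 0.95) = 0.0700/0.1000 = 0.7000
Terminal stock prices: S_u = 131.2, S_d = 118.8
Terminal payoffs (S − K): max(6.25, 0) = 6.25, max(-6.25, 0) = 0
Node 0 (S = 125): V_0 = 1/1.02·[0.7000·6.2500 + 0.3000·0.0000] = 4.2892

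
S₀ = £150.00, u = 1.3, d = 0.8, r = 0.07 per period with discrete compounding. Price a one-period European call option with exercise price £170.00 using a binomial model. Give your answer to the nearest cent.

Risk-neutral probability p = (1 + 0.07 − 0.8)/(1.3 − 0.8) = 0.2700/0.5000 = 0.5400
Terminal stock prices: S_u = 195, S_d = 120
Terminal payoffs (S − K): max(25, 0) = 25, max(-50, 0) = 0
Node 0 (S = 150): V_0 = 1/1.07·[0.5400·25.0000 + 0.4600·0.0000] = 12.6168

£12.62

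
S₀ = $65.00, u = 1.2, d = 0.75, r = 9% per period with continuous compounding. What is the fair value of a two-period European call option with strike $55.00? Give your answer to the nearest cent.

Risk-neutral probability p = (e^0.09 − 0.75)/(1.2 − 0.75) = 0.3442/0.4500 = 0.7648
Terminal stock prices: S_uu = 93.6, S_ud = 58.5, S_dd = 36.56
Terminal payoffs (S − K): max(38.6, 0) = 38.6, max(3.5, 0) = 3.5, max(-18.44, 0) = 0
Node u (S = 78): V_u = e^(−0.09)·[0.7648·38.6000 + 0.2352·3.5000] = 27.7338
Node d (S = 48.75): V_d = e^(−0.09)·[0.7648·3.5000 + 0.2352·0.0000] = 2.4465
Node 0 (S = 65): V_0 = e^(−0.09)·[0.7648·27.7338 + 0.2352·2.4465] = 19.9118

$19.91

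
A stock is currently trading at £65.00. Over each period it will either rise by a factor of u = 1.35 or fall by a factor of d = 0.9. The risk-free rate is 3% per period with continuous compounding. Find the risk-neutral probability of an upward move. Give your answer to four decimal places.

p = 0.2899

Risk-neutral probability p = (e^0.03 − 0.9)/(1.35 − 0.9) = 0.1305/0.4500 = 0.2899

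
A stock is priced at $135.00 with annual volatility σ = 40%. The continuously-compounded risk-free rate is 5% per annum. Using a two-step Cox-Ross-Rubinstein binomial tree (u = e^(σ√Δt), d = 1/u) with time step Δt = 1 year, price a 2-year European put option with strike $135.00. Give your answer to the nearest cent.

CRR parameters: u = e^(σ√Δt) = e^(0.4·√1) = 1.4918, d = 1/u = 0.6703
Per-period rate: rΔt = 0.05·1 = 0.05, so R = e^0.05 = 1.0513
Risk-neutral probability p = (e^0.05 − 0.6703)/(1.4918 − 0.6703) = 0.3810/0.8215 = 0.4637
Terminal stock prices: S_uu = 300.4, S_ud = 135, S_dd = 60.66
Terminal payoffs (K − S): max(-165.4, 0) = 0, max(0, 0) = 0, max(74.34, 0) = 74.34
Node u (S = 201.4): V_u = e^(−0.05)·[0.4637·0.0000 + 0.5363·0.0000] = 0.0000
Node d (S = 90.49): V_d = e^(−0.05)·[0.4637·0.0000 + 0.5363·74.3406] = 37.9228
Node 0 (S = 135): V_0 = e^(−0.05)·[0.4637·0.0000 + 0.5363·37.9228] = 19.3452

$19.35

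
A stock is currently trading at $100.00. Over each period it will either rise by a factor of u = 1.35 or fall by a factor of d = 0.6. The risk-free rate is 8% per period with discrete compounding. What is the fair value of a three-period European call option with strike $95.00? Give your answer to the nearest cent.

Risk-neutral probability p = (1 + 0.08 − 0.6)/(1.35 − 0.6) = 0.4800/0.7500 = 0.6400
Terminal stock prices: S_uuu = 246, S_uud = 109.4, S_udd = 48.6, S_ddd = 21.6
Terminal payoffs (S − K): max(151, 0) = 151, max(14.35, 0) = 14.35, max(-46.4, 0) = 0, max(-73.4, 0) = 0
Node uu (S = 182.3): V_uu = 1/1.08·[0.6400·151.0375 + 0.3600·14.3500] = 94.2870
Node ud (S = 81): V_ud = 1/1.08·[0.6400·14.3500 + 0.3600·0.0000] = 8.5037
Node dd (S = 36): V_dd = 1/1.08·[0.6400·0.0000 + 0.3600·0.0000] = 0.0000
Node u (S = 135): V_u = 1/1.08·[0.6400·94.2870 + 0.3600·8.5037] = 58.7084
Node d (S = 60): V_d = 1/1.08·[0.6400·8.5037 + 0.3600·0.0000] = 5.0392
Node 0 (S = 100): V_0 = 1/1.08·[0.6400·58.7084 + 0.3600·5.0392] = 36.4699

$36.47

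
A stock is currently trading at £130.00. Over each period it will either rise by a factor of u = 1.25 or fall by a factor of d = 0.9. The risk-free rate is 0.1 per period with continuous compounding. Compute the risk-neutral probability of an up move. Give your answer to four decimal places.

Risk-neutral probability p = (e^0.1 − 0.9)/(1.25 − 0.9) = 0.2052/0.3500 = 0.5862

p = 0.5862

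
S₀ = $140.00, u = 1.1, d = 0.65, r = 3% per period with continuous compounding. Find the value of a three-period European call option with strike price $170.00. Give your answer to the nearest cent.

Risk-neutral probability p = (e^0.03 − 0.65)/(1.1 − 0.65) = 0.3805/0.4500 = 0.8455
Terminal stock prices: S_uuu = 186.3, S_uud = 110.1, S_udd = 65.07, S_ddd = 38.45
Terminal payoffs (S − K): max(16.34, 0) = 16.34, max(-59.89, 0) = 0, max(-104.9, 0) = 0, max(-131.6, 0) = 0
Node uu (S = 169.4): V_uu = e^(−0.03)·[0.8455·16.3400 + 0.1545·0.0000] = 13.4064
Node ud (S = 100.1): V_ud = e^(−0.03)·[0.8455·0.0000 + 0.1545·0.0000] = 0.0000
Node dd (S = 59.15): V_dd = e^(−0.03)·[0.8455·0.0000 + 0.1545·0.0000] = 0.0000
Node u (S = 154): V_u = e^(−0.03)·[0.8455·13.4064 + 0.1545·0.0000] = 10.9995
Node d (S = 91): V_d = e^(−0.03)·[0.8455·0.0000 + 0.1545·0.0000] = 0.0000
Node 0 (S = 140): V_0 = e^(−0.03)·[0.8455·10.9995 + 0.1545·0.0000] = 9.0248

$9.02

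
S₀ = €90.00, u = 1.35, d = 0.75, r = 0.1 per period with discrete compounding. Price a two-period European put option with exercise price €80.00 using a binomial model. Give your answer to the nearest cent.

Risk-neutral probability p = (1 + 0.1 − 0.75)/(1.35 − 0.75) = 0.3500/0.6000 = 0.5833
Terminal stock prices: S_uu = 164, S_ud = 91.13, S_dd = 50.62
Terminal payoffs (K − S): max(-84.03, 0) = 0, max(-11.13, 0) = 0, max(29.38, 0) = 29.38
Node u (S = 121.5): V_u = 1/1.1·[0.5833·0.0000 + 0.4167·0.0000] = 0.0000
Node d (S = 67.5): V_d = 1/1.1·[0.5833·0.0000 + 0.4167·29.3750] = 11.1269
Node 0 (S = 90): V_0 = 1/1.1·[0.5833·0.0000 + 0.4167·11.1269] = 4.2147

€4.21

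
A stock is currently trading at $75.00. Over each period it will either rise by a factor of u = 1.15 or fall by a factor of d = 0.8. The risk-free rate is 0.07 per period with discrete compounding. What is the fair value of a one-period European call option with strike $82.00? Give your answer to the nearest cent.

Risk-neutral probability p = (1 + 0.07 − 0.8)/(1.15 − 0.8) = 0.2700/0.3500 = 0.7714
Terminal stock prices: S_u = 86.25, S_d = 60
Terminal payoffs (S − K): max(4.25, 0) = 4.25, max(-22, 0) = 0
Node 0 (S = 75): V_0 = 1/1.07·[0.7714·4.2500 + 0.2286·0.0000] = 3.0641

$3.06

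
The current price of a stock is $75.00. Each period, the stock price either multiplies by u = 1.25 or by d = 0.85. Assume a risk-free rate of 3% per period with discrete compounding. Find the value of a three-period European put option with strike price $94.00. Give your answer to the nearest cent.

$17.12

Risk-neutral probability p = (1 + 0.03 − 0.85)/(1.25 − 0.85) = 0.1800/0.4000 = 0.4500
Terminal stock prices: S_uuu = 146.5, S_uud = 99.61, S_udd = 67.73, S_ddd = 46.06
Terminal payoffs (K − S): max(-52.48, 0) = 0, max(-5.609, 0) = 0, max(26.27, 0) = 26.27, max(47.94, 0) = 47.94
Node uu (S = 117.2): V_uu = 1/1.03·[0.4500·0.0000 + 0.5500·0.0000] = 0.0000
Node ud (S = 79.69): V_ud = 1/1.03·[0.4500·0.0000 + 0.5500·26.2656] = 14.0253
Node dd (S = 54.19): V_dd = 1/1.03·[0.4500·26.2656 + 0.5500·47.9406] = 37.0746
Node u (S = 93.75): V_u = 1/1.03·[0.4500·0.0000 + 0.5500·14.0253] = 7.4893
Node d (S = 63.75): V_d = 1/1.03·[0.4500·14.0253 + 0.5500·37.0746] = 25.9247
Node 0 (S = 75): V_0 = 1/1.03·[0.4500·7.4893 + 0.5500·25.9247] = 17.1153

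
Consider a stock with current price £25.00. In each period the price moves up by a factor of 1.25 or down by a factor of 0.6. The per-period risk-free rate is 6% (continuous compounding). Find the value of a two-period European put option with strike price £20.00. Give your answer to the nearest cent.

£1.27

Risk-neutral probability p = (e^0.06 − 0.6)/(1.25 − 0.6) = 0.4618/0.6500 = 0.7105
Terminal stock prices: S_uu = 39.06, S_ud = 18.75, S_dd = 9
Terminal payoffs (K − S): max(-19.06, 0) = 0, max(1.25, 0) = 1.25, max(11, 0) = 11
Node u (S = 31.25): V_u = e^(−0.06)·[0.7105·0.0000 + 0.2895·1.2500] = 0.3408
Node d (S = 15): V_d = e^(−0.06)·[0.7105·1.2500 + 0.2895·11.0000] = 3.8353
Node 0 (S = 25): V_0 = e^(−0.06)·[0.7105·0.3408 + 0.2895·3.8353] = 1.2736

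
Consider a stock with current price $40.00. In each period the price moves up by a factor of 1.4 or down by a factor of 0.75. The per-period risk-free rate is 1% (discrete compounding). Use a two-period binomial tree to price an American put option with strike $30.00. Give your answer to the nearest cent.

Risk-neutral probability p = (1 + 0.01 − 0.75)/(1.4 − 0.75) = 0.2600/0.6500 = 0.4000
Terminal stock prices: S_uu = 78.4, S_ud = 42, S_dd = 22.5
Terminal payoffs (K − S): max(-48.4, 0) = 0, max(-12, 0) = 0, max(7.5, 0) = 7.5
Node u (S = 56): continuation = 1/1.01·[0.4000·0.0000 + 0.6000·0.0000] = 0.0000; exercise value = 0.0000 ≤ continuation, so V_u = 0.0000
Node d (S = 30): continuation = 1/1.01·[0.4000·0.0000 + 0.6000·7.5000] = 4.4554; exercise value = 0.0000 ≤ continuation, so V_d = 4.4554
Node 0 (S = 40): continuation = 1/1.01·[0.4000·0.0000 + 0.6000·4.4554] = 2.6468; exercise value = 0.0000 ≤ continuation, so V_0 = 2.6468

$2.65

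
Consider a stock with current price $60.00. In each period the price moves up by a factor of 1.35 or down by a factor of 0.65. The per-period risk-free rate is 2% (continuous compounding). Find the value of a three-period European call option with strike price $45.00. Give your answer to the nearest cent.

Risk-neutral probability p = (e^0.02 − 0.65)/(1.35 − 0.65) = 0.3702/0.7000 = 0.5289
Terminal stock prices: S_uuu = 147.6, S_uud = 71.08, S_udd = 34.22, S_ddd = 16.48
Terminal payoffs (S − K): max(102.6, 0) = 102.6, max(26.08, 0) = 26.08, max(-10.78, 0) = 0, max(-28.52, 0) = 0
Node uu (S = 109.4): V_uu = e^(−0.02)·[0.5289·102.6225 + 0.4711·26.0775] = 65.2411
Node ud (S = 52.65): V_ud = e^(−0.02)·[0.5289·26.0775 + 0.4711·0.0000] = 13.5182
Node dd (S = 25.35): V_dd = e^(−0.02)·[0.5289·0.0000 + 0.4711·0.0000] = 0.0000
Node u (S = 81): V_u = e^(−0.02)·[0.5289·65.2411 + 0.4711·13.5182] = 40.0630
Node d (S = 39): V_d = e^(−0.02)·[0.5289·13.5182 + 0.4711·0.0000] = 7.0077
Node 0 (S = 60): V_0 = e^(−0.02)·[0.5289·40.0630 + 0.4711·7.0077] = 24.0044

$24.00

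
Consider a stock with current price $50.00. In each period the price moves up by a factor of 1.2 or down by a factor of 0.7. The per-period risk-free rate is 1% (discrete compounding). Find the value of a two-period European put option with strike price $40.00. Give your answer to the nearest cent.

$2.19

Risk-neutral probability p = (1 + 0.01 − 0.7)/(1.2 − 0.7) = 0.3100/0.5000 = 0.6200
Terminal stock prices: S_uu = 72, S_ud = 42, S_dd = 24.5
Terminal payoffs (K − S): max(-32, 0) = 0, max(-2, 0) = 0, max(15.5, 0) = 15.5
Node u (S = 60): V_u = 1/1.01·[0.6200·0.0000 + 0.3800·0.0000] = 0.0000
Node d (S = 35): V_d = 1/1.01·[0.6200·0.0000 + 0.3800·15.5000] = 5.8317
Node 0 (S = 50): V_0 = 1/1.01·[0.6200·0.0000 + 0.3800·5.8317] = 2.1941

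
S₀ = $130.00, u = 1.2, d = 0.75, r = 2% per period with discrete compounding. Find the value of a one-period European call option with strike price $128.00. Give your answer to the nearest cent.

Risk-neutral probability p = (1 + 0.02 − 0.75)/(1.2 − 0.75) = 0.2700/0.4500 = 0.6000
Terminal stock prices: S_u = 156, S_d = 97.5
Terminal payoffs (S − K): max(28, 0) = 28, max(-30.5, 0) = 0
Node 0 (S = 130): V_0 = 1/1.02·[0.6000·28.0000 + 0.4000·0.0000] = 16.4706

$16.47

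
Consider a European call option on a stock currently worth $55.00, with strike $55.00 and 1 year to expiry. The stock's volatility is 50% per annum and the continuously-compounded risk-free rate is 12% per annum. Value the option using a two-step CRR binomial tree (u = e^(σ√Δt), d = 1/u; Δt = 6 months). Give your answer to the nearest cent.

$12.45

CRR parameters: u = e^(σ√Δt) = e^(0.5·√0.5) = 1.4241, d = 1/u = 0.7022
Per-period rate: rΔt = 0.12·0.5 = 0.06, so R = e^0.06 = 1.0618
Risk-neutral probability p = (e^0.06 − 0.7022)/(1.4241 − 0.7022) = 0.3596/0.7219 = 0.4982
Terminal stock prices: S_uu = 111.5, S_ud = 55, S_dd = 27.12
Terminal payoffs (S − K): max(56.55, 0) = 56.55, max(0, 0) = 0, max(-27.88, 0) = 0
Node u (S = 78.33): V_u = e^(−0.06)·[0.4982·56.5463 + 0.5018·0.0000] = 26.5295
Node d (S = 38.62): V_d = e^(−0.06)·[0.4982·0.0000 + 0.5018·0.0000] = 0.0000
Node 0 (S = 55): V_0 = e^(−0.06)·[0.4982·26.5295 + 0.5018·0.0000] = 12.4467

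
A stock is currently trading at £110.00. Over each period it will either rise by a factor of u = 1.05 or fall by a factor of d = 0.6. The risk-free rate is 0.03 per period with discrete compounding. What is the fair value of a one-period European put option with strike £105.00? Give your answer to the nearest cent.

Risk-neutral probability p = (1 + 0.03 − 0.6)/(1.05 − 0.6) = 0.4300/0.4500 = 0.9556
Terminal stock prices: S_u = 115.5, S_d = 66
Terminal payoffs (K − S): max(-10.5, 0) = 0, max(39, 0) = 39
Node 0 (S = 110): V_0 = 1/1.03·[0.9556·0.0000 + 0.0444·39.0000] = 1.6828

£1.68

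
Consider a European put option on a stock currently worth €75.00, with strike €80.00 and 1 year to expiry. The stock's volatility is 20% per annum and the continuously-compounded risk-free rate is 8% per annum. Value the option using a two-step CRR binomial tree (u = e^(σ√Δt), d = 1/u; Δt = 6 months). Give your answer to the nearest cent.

CRR parameters: u = e^(σ√Δt) = e^(0.2·√0.5) = 1.1519, d = 1/u = 0.8681
Per-period rate: rΔt = 0.08·0.5 = 0.04, so R = e^0.04 = 1.0408
Risk-neutral probability p = (e^0.04 − 0.8681)/(1.1519 − 0.8681) = 0.1727/0.2838 = 0.6085
Terminal stock prices: S_uu = 99.52, S_ud = 75, S_dd = 56.52
Terminal payoffs (K − S): max(-19.52, 0) = 0, max(5, 0) = 5, max(23.48, 0) = 23.48
Node u (S = 86.39): V_u = e^(−0.04)·[0.6085·0.0000 + 0.3915·5.0000] = 1.8807
Node d (S = 65.11): V_d = e^(−0.04)·[0.6085·5.0000 + 0.3915·23.4771] = 11.7539
Node 0 (S = 75): V_0 = e^(−0.04)·[0.6085·1.8807 + 0.3915·11.7539] = 5.5206

€5.52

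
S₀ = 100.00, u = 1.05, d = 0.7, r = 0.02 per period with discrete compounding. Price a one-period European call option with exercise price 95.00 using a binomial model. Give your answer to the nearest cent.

Risk-neutral probability p = (1 + 0.02 − 0.7)/(1.05 − 0.7) = 0.3200/0.3500 = 0.9143
Terminal stock prices: S_u = 105, S_d = 70
Terminal payoffs (S − K): max(10, 0) = 10, max(-25, 0) = 0
Node 0 (S = 100): V_0 = 1/1.02·[0.9143·10.0000 + 0.0857·0.0000] = 8.9636

8.96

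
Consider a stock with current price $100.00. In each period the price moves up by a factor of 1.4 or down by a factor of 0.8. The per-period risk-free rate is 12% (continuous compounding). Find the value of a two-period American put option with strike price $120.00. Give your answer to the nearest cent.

$20.00

Risk-neutral probability p = (e^0.12 − 0.8)/(1.4 − 0.8) = 0.3275/0.6000 = 0.5458
Terminal stock prices: S_uu = 196, S_ud = 112, S_dd = 64
Terminal payoffs (K − S): max(-76, 0) = 0, max(8, 0) = 8, max(56, 0) = 56
Node u (S = 140): continuation = e^(−0.12)·[0.5458·0.0000 + 0.4542·8.0000] = 3.2225; exercise value = 0.0000 ≤ continuation, so V_u = 3.2225
Node d (S = 80): continuation = e^(−0.12)·[0.5458·8.0000 + 0.4542·56.0000] = 26.4305; exercise value = 40.0000 > continuation, so V_d = 40.0000 (exercise)
Node 0 (S = 100): continuation = e^(−0.12)·[0.5458·3.2225 + 0.4542·40.0000] = 17.6726; exercise value = 20.0000 > continuation, so V_0 = 20.0000 (exercise)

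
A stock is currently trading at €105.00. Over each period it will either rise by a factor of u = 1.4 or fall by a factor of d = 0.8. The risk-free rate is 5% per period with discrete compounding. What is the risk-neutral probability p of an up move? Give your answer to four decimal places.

p = 0.4167

Risk-neutral probability p = (1 + 0.05 − 0.8)/(1.4 − 0.8) = 0.2500/0.6000 = 0.4167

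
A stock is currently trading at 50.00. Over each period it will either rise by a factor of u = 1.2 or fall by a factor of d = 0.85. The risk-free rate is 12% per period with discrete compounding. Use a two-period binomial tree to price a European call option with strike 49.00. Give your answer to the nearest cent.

11.47

Risk-neutral probability p = (1 + 0.12 − 0.85)/(1.2 − 0.85) = 0.2700/0.3500 = 0.7714
Terminal stock prices: S_uu = 72, S_ud = 51, S_dd = 36.12
Terminal payoffs (S − K): max(23, 0) = 23, max(2, 0) = 2, max(-12.88, 0) = 0
Node u (S = 60): V_u = 1/1.12·[0.7714·23.0000 + 0.2286·2.0000] = 16.2500
Node d (S = 42.5): V_d = 1/1.12·[0.7714·2.0000 + 0.2286·0.0000] = 1.3776
Node 0 (S = 50): V_0 = 1/1.12·[0.7714·16.2500 + 0.2286·1.3776] = 11.4737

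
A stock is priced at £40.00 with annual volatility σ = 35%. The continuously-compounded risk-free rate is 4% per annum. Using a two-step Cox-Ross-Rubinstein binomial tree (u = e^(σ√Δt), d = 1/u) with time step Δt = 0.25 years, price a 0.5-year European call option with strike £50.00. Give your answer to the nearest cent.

CRR parameters: u = e^(σ√Δt) = e^(0.35·√0.25) = 1.1912, d = 1/u = 0.8395
Per-period rate: rΔt = 0.04·0.25 = 0.01, so R = e^0.01 = 1.0101
Risk-neutral probability p = (e^0.01 − 0.8395)/(1.1912 − 0.8395) = 0.1706/0.3518 = 0.4849
Terminal stock prices: S_uu = 56.76, S_ud = 40, S_dd = 28.19
Terminal payoffs (S − K): max(6.763, 0) = 6.763, max(-10, 0) = 0, max(-21.81, 0) = 0
Node u (S = 47.65): V_u = e^(−0.01)·[0.4849·6.7627 + 0.5151·0.0000] = 3.2468
Node d (S = 33.58): V_d = e^(−0.01)·[0.4849·0.0000 + 0.5151·0.0000] = 0.0000
Node 0 (S = 40): V_0 = e^(−0.01)·[0.4849·3.2468 + 0.5151·0.0000] = 1.5588

£1.56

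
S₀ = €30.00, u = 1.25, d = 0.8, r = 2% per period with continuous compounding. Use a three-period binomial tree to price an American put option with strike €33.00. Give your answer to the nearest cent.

Risk-neutral probability p = (e^0.02 − 0.8)/(1.25 − 0.8) = 0.2202/0.4500 = 0.4893
Terminal stock prices: S_uuu = 58.59, S_uud = 37.5, S_udd = 24, S_ddd = 15.36
Terminal payoffs (K − S): max(-25.59, 0) = 0, max(-4.5, 0) = 0, max(9, 0) = 9, max(17.64, 0) = 17.64
Node uu (S = 46.88): continuation = e^(−0.02)·[0.4893·0.0000 + 0.5107·0.0000] = 0.0000; exercise value = 0.0000 ≤ continuation, so V_uu = 0.0000
Node ud (S = 30): continuation = e^(−0.02)·[0.4893·0.0000 + 0.5107·9.0000] = 4.5050; exercise value = 3.0000 ≤ continuation, so V_ud = 4.5050
Node dd (S = 19.2): continuation = e^(−0.02)·[0.4893·9.0000 + 0.5107·17.6400] = 13.1466; exercise value = 13.8000 > continuation, so V_dd = 13.8000 (exercise)
Node u (S = 37.5): continuation = e^(−0.02)·[0.4893·0.0000 + 0.5107·4.5050] = 2.2550; exercise value = 0.0000 ≤ continuation, so V_u = 2.2550
Node d (S = 24): continuation = e^(−0.02)·[0.4893·4.5050 + 0.5107·13.8000] = 9.0684; exercise value = 9.0000 ≤ continuation, so V_d = 9.0684
Node 0 (S = 30): continuation = e^(−0.02)·[0.4893·2.2550 + 0.5107·9.0684] = 5.6208; exercise value = 3.0000 ≤ continuation, so V_0 = 5.6208

€5.62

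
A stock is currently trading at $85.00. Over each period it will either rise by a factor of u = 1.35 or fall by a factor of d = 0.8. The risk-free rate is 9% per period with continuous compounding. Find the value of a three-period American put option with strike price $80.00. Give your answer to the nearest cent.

Risk-neutral probability p = (e^0.09 − 0.8)/(1.35 − 0.8) = 0.2942/0.5500 = 0.5349
Terminal stock prices: S_uuu = 209.1, S_uud = 123.9, S_udd = 73.44, S_ddd = 43.52
Terminal payoffs (K − S): max(-129.1, 0) = 0, max(-43.93, 0) = 0, max(6.56, 0) = 6.56, max(36.48, 0) = 36.48
Node uu (S = 154.9): continuation = e^(−0.09)·[0.5349·0.0000 + 0.4651·0.0000] = 0.0000; exercise value = 0.0000 ≤ continuation, so V_uu = 0.0000
Node ud (S = 91.8): continuation = e^(−0.09)·[0.5349·0.0000 + 0.4651·6.5600] = 2.7887; exercise value = 0.0000 ≤ continuation, so V_ud = 2.7887
Node dd (S = 54.4): continuation = e^(−0.09)·[0.5349·6.5600 + 0.4651·36.4800] = 18.7145; exercise value = 25.6000 > continuation, so V_dd = 25.6000 (exercise)
Node u (S = 114.8): continuation = e^(−0.09)·[0.5349·0.0000 + 0.4651·2.7887] = 1.1855; exercise value = 0.0000 ≤ continuation, so V_u = 1.1855
Node d (S = 68): continuation = e^(−0.09)·[0.5349·2.7887 + 0.4651·25.6000] = 12.2458; exercise value = 12.0000 ≤ continuation, so V_d = 12.2458
Node 0 (S = 85): continuation = e^(−0.09)·[0.5349·1.1855 + 0.4651·12.2458] = 5.7852; exercise value = 0.0000 ≤ continuation, so V_0 = 5.7852

$5.79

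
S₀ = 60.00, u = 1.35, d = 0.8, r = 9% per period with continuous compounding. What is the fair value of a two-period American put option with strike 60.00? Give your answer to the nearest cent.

Risk-neutral probability p = (e^0.09 − 0.8)/(1.35 − 0.8) = 0.2942/0.5500 = 0.5349
Terminal stock prices: S_uu = 109.4, S_ud = 64.8, S_dd = 38.4
Terminal payoffs (K − S): max(-49.35, 0) = 0, max(-4.8, 0) = 0, max(21.6, 0) = 21.6
Node u (S = 81): continuation = e^(−0.09)·[0.5349·0.0000 + 0.4651·0.0000] = 0.0000; exercise value = 0.0000 ≤ continuation, so V_u = 0.0000
Node d (S = 48): continuation = e^(−0.09)·[0.5349·0.0000 + 0.4651·21.6000] = 9.1822; exercise value = 12.0000 > continuation, so V_d = 12.0000 (exercise)
Node 0 (S = 60): continuation = e^(−0.09)·[0.5349·0.0000 + 0.4651·12.0000] = 5.1012; exercise value = 0.0000 ≤ continuation, so V_0 = 5.1012

5.10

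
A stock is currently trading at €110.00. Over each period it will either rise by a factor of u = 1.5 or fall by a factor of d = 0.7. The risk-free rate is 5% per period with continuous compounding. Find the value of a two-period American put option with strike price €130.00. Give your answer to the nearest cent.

Risk-neutral probability p = (e^0.05 − 0.7)/(1.5 − 0.7) = 0.3513/0.8000 = 0.4391
Terminal stock prices: S_uu = 247.5, S_ud = 115.5, S_dd = 53.9
Terminal payoffs (K − S): max(-117.5, 0) = 0, max(14.5, 0) = 14.5, max(76.1, 0) = 76.1
Node u (S = 165): continuation = e^(−0.05)·[0.4391·0.0000 + 0.5609·14.5000] = 7.7365; exercise value = 0.0000 ≤ continuation, so V_u = 7.7365
Node d (S = 77): continuation = e^(−0.05)·[0.4391·14.5000 + 0.5609·76.1000] = 46.6598; exercise value = 53.0000 > continuation, so V_d = 53.0000 (exercise)
Node 0 (S = 110): continuation = e^(−0.05)·[0.4391·7.7365 + 0.5609·53.0000] = 31.5098; exercise value = 20.0000 ≤ continuation, so V_0 = 31.5098

€31.51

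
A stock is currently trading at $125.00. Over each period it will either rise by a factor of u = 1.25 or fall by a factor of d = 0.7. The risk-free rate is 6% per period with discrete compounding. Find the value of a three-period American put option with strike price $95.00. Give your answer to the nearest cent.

Risk-neutral probability p = (1 + 0.06 − 0.7)/(1.25 − 0.7) = 0.3600/0.5500 = 0.6545
Terminal stock prices: S_uuu = 244.1, S_uud = 136.7, S_udd = 76.56, S_ddd = 42.87
Terminal payoffs (K − S): max(-149.1, 0) = 0, max(-41.72, 0) = 0, max(18.44, 0) = 18.44, max(52.13, 0) = 52.13
Node uu (S = 195.3): continuation = 1/1.06·[0.6545·0.0000 + 0.3455·0.0000] = 0.0000; exercise value = 0.0000 ≤ continuation, so V_uu = 0.0000
Node ud (S = 109.4): continuation = 1/1.06·[0.6545·0.0000 + 0.3455·18.4375] = 6.0088; exercise value = 0.0000 ≤ continuation, so V_ud = 6.0088
Node dd (S = 61.25): continuation = 1/1.06·[0.6545·18.4375 + 0.3455·52.1250] = 28.3726; exercise value = 33.7500 > continuation, so V_dd = 33.7500 (exercise)
Node u (S = 156.2): continuation = 1/1.06·[0.6545·0.0000 + 0.3455·6.0088] = 1.9583; exercise value = 0.0000 ≤ continuation, so V_u = 1.9583
Node d (S = 87.5): continuation = 1/1.06·[0.6545·6.0088 + 0.3455·33.7500] = 14.7095; exercise value = 7.5000 ≤ continuation, so V_d = 14.7095
Node 0 (S = 125): continuation = 1/1.06·[0.6545·1.9583 + 0.3455·14.7095] = 6.0031; exercise value = 0.0000 ≤ continuation, so V_0 = 6.0031

$6.00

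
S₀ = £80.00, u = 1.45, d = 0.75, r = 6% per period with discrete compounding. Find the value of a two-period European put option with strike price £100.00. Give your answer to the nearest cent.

£20.90

Risk-neutral probability p = (1 + 0.06 − 0.75)/(1.45 − 0.75) = 0.3100/0.7000 = 0.4429
Terminal stock prices: S_uu = 168.2, S_ud = 87, S_dd = 45
Terminal payoffs (K − S): max(-68.2, 0) = 0, max(13, 0) = 13, max(55, 0) = 55
Node u (S = 116): V_u = 1/1.06·[0.4429·0.0000 + 0.5571·13.0000] = 6.8329
Node d (S = 60): V_d = 1/1.06·[0.4429·13.0000 + 0.5571·55.0000] = 34.3396
Node 0 (S = 80): V_0 = 1/1.06·[0.4429·6.8329 + 0.5571·34.3396] = 20.9038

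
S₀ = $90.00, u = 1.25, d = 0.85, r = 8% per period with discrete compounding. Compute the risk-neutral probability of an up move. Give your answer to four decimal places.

p = 0.5750

Risk-neutral probability p = (1 + 0.08 − 0.85)/(1.25 − 0.85) = 0.2300/0.4000 = 0.5750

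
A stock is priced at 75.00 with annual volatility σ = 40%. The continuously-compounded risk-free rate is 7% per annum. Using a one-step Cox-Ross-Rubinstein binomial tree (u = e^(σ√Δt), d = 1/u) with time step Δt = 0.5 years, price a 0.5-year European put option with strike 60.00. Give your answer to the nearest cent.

1.71

CRR parameters: u = e^(σ√Δt) = e^(0.4·√0.5) = 1.3269, d = 1/u = 0.7536
Per-period rate: rΔt = 0.07·0.5 = 0.035, so R = e^0.035 = 1.0356
Risk-neutral probability p = (e^0.035 − 0.7536)/(1.3269 − 0.7536) = 0.2820/0.5733 = 0.4919
Terminal stock prices: S_u = 99.52, S_d = 56.52
Terminal payoffs (K − S): max(-39.52, 0) = 0, max(3.477, 0) = 3.477
Node 0 (S = 75): V_0 = e^(−0.035)·[0.4919·0.0000 + 0.5081·3.4771] = 1.7060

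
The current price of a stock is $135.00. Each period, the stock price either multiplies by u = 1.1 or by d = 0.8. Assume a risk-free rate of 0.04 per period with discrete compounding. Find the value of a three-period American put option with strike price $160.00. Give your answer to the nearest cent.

Risk-neutral probability p = (1 + 0.04 − 0.8)/(1.1 − 0.8) = 0.2400/0.3000 = 0.8000
Terminal stock prices: S_uuu = 179.7, S_uud = 130.7, S_udd = 95.04, S_ddd = 69.12
Terminal payoffs (K − S): max(-19.69, 0) = 0, max(29.32, 0) = 29.32, max(64.96, 0) = 64.96, max(90.88, 0) = 90.88
Node uu (S = 163.4): continuation = 1/1.04·[0.8000·0.0000 + 0.2000·29.3200] = 5.6385; exercise value = 0.0000 ≤ continuation, so V_uu = 5.6385
Node ud (S = 118.8): continuation = 1/1.04·[0.8000·29.3200 + 0.2000·64.9600] = 35.0462; exercise value = 41.2000 > continuation, so V_ud = 41.2000 (exercise)
Node dd (S = 86.4): continuation = 1/1.04·[0.8000·64.9600 + 0.2000·90.8800] = 67.4462; exercise value = 73.6000 > continuation, so V_dd = 73.6000 (exercise)
Node u (S = 148.5): continuation = 1/1.04·[0.8000·5.6385 + 0.2000·41.2000] = 12.2604; exercise value = 11.5000 ≤ continuation, so V_u = 12.2604
Node d (S = 108): continuation = 1/1.04·[0.8000·41.2000 + 0.2000·73.6000] = 45.8462; exercise value = 52.0000 > continuation, so V_d = 52.0000 (exercise)
Node 0 (S = 135): continuation = 1/1.04·[0.8000·12.2604 + 0.2000·52.0000] = 19.4310; exercise value = 25.0000 > continuation, so V_0 = 25.0000 (exercise)

$25.00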